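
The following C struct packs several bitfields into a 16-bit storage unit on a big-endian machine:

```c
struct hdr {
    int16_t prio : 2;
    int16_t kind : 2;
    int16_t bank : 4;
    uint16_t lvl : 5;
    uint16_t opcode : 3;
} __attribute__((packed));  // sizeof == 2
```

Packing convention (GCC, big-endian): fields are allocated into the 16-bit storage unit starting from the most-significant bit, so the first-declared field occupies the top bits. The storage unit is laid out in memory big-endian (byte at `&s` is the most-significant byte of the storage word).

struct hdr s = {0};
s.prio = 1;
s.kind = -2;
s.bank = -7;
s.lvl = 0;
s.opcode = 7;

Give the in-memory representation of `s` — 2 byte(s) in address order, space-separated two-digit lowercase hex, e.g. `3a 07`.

69 07

prio:2 = 1 → 0x1 << 14 → word 0x4000
kind:2 = -2 → 0x2 << 12 → word 0x6000
bank:4 = -7 → 0x9 << 8 → word 0x6900
lvl:5 = 0 → 0x0 << 3 → word 0x6900
opcode:3 = 7 → 0x7 << 0 → word 0x6907
word = 0x6907 → big-endian bytes:
  [0]=0x69  [1]=0x07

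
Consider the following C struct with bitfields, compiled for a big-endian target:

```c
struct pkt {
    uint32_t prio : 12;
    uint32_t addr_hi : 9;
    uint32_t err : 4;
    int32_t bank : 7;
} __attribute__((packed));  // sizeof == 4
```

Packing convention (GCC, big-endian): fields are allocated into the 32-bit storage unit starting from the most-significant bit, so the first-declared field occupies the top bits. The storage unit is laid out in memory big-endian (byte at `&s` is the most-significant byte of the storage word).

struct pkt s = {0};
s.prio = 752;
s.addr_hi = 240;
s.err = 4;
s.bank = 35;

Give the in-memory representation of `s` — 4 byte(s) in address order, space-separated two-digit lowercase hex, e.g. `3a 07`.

[20+:12] prio=752 & 0xfff = 0x2f0; word=0x2f000000
[11+:9] addr_hi=240 & 0x1ff = 0xf0; word=0x2f078000
[7+:4] err=4 & 0xf = 0x4; word=0x2f078200
[0+:7] bank=35 & 0x7f = 0x23; word=0x2f078223
word = 0x2f078223 → big-endian bytes:
  [0]=0x2f  [1]=0x07  [2]=0x82  [3]=0x23

2f 07 82 23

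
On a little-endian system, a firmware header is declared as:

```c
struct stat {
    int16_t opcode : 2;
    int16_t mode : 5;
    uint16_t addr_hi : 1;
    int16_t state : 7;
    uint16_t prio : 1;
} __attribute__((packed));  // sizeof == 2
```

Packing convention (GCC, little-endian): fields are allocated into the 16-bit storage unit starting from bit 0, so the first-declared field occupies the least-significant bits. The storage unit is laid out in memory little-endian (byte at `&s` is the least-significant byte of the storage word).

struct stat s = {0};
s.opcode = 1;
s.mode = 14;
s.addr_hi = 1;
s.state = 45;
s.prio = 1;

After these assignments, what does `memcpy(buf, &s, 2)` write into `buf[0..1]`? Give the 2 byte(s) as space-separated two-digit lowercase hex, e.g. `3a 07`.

b9 ad

opcode (2b) val=1 bits=0x1 at bit 0: 0x0001
mode (5b) val=14 bits=0xe at bit 2: 0x0039
addr_hi (1b) val=1 bits=0x1 at bit 7: 0x00b9
state (7b) val=45 bits=0x2d at bit 8: 0x2db9
prio (1b) val=1 bits=0x1 at bit 15: 0xadb9
word = 0xadb9 → little-endian bytes:
  [0]=0xb9  [1]=0xad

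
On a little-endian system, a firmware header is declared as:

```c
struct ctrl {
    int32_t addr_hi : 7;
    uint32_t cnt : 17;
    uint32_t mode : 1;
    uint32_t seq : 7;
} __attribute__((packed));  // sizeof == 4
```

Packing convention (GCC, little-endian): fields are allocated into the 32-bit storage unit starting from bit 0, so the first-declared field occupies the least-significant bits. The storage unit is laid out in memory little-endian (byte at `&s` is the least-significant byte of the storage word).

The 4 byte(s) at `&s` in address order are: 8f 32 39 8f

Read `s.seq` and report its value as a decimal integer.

71

[0]=0x8f [1]=0x32 [2]=0x39 [3]=0x8f (little-endian) → word 0x8f39328f
addr_hi:7 @ bit 0 → (0x8f39328f>>0)&0x7f = 0xf
cnt:17 @ bit 7 → (0x8f39328f>>7)&0x1ffff = 0x7265
mode:1 @ bit 24 → (0x8f39328f>>24)&0x1 = 0x1
seq:7 @ bit 25 → (0x8f39328f>>25)&0x7f = 0x47  ←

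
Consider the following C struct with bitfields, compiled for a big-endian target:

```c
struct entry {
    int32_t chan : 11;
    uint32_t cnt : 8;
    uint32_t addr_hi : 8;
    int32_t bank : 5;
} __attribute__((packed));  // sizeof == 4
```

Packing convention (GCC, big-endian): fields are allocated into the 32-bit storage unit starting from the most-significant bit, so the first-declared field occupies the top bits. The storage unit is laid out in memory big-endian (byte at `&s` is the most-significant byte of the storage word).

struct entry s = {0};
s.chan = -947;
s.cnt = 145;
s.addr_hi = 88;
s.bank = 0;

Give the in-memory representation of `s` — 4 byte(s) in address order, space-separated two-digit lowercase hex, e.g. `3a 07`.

chan (11b) val=-947 bits=0x44d at bit 21: 0x89a00000
cnt (8b) val=145 bits=0x91 at bit 13: 0x89b22000
addr_hi (8b) val=88 bits=0x58 at bit 5: 0x89b22b00
bank (5b) val=0 bits=0x0 at bit 0: 0x89b22b00
word = 0x89b22b00 → big-endian bytes:
  [0]=0x89  [1]=0xb2  [2]=0x2b  [3]=0x00

89 b2 2b 00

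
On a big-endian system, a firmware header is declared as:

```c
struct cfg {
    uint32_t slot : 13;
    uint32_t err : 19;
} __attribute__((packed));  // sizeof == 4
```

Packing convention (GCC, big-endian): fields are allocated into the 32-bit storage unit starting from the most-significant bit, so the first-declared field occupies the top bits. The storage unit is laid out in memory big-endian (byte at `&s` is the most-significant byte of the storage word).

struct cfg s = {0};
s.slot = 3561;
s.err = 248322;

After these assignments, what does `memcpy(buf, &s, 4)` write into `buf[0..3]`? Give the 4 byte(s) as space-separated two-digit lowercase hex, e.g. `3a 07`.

slot:13 = 3561 → 0xde9 << 19 → word 0x6f480000
err:19 = 248322 → 0x3ca02 << 0 → word 0x6f4bca02
word = 0x6f4bca02 → big-endian bytes:
  [0]=0x6f  [1]=0x4b  [2]=0xca  [3]=0x02

6f 4b ca 02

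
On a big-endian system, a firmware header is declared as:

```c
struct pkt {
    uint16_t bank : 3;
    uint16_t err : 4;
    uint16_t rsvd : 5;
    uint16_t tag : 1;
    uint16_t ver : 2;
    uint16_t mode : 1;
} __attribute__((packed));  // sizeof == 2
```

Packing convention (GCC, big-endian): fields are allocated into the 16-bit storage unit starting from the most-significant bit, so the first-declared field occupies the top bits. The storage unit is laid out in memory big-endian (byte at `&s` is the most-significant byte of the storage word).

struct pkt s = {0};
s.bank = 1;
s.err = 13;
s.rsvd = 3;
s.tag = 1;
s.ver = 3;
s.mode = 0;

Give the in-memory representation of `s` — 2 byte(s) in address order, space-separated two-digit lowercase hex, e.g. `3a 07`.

3a 3e

bank (3b) val=1 bits=0x1 at bit 13: 0x2000
err (4b) val=13 bits=0xd at bit 9: 0x3a00
rsvd (5b) val=3 bits=0x3 at bit 4: 0x3a30
tag (1b) val=1 bits=0x1 at bit 3: 0x3a38
ver (2b) val=3 bits=0x3 at bit 1: 0x3a3e
mode (1b) val=0 bits=0x0 at bit 0: 0x3a3e
word = 0x3a3e → big-endian bytes:
  [0]=0x3a  [1]=0x3e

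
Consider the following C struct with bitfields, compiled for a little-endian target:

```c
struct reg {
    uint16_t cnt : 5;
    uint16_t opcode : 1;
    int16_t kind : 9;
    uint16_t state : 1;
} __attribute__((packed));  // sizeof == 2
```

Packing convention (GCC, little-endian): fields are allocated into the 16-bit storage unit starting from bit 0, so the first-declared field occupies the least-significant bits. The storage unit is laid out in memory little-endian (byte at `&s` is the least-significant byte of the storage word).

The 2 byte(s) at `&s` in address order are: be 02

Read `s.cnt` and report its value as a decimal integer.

[0]=0xbe [1]=0x02 (little-endian) → word 0x02be
cnt [0+:5] = (word>>0) & 0x1f = 30  ←
opcode [5+:1] = (word>>5) & 0x1 = 1
kind [6+:9] = (word>>6) & 0x1ff = 10
state [15+:1] = (word>>15) & 0x1 = 0

30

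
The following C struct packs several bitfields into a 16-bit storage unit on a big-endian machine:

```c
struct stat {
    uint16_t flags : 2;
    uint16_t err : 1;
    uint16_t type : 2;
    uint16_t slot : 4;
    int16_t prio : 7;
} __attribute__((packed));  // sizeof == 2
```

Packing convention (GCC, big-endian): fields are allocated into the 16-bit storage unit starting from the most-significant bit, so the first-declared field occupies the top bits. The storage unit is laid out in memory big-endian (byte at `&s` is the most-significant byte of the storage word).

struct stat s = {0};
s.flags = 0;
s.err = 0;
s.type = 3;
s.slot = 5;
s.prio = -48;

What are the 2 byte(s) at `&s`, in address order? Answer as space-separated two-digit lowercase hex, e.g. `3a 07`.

flags (2b) val=0 bits=0x0 at bit 14: 0x0000
err (1b) val=0 bits=0x0 at bit 13: 0x0000
type (2b) val=3 bits=0x3 at bit 11: 0x1800
slot (4b) val=5 bits=0x5 at bit 7: 0x1a80
prio (7b) val=-48 bits=0x50 at bit 0: 0x1ad0
word = 0x1ad0 → big-endian bytes:
  [0]=0x1a  [1]=0xd0

1a d0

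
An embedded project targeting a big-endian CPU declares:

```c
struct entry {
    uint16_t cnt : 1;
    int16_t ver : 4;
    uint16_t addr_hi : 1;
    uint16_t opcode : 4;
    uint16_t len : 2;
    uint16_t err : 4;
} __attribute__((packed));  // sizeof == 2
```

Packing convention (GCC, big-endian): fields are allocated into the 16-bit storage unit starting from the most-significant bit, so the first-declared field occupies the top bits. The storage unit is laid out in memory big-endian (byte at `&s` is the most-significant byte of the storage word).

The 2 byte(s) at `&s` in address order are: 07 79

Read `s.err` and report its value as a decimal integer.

9

[0]=0x07 [1]=0x79 (big-endian) → word 0x0779
cnt:1 @ bit 15 → (0x0779>>15)&0x1 = 0x0
ver:4 @ bit 11 → (0x0779>>11)&0xf = 0x0
addr_hi:1 @ bit 10 → (0x0779>>10)&0x1 = 0x1
opcode:4 @ bit 6 → (0x0779>>6)&0xf = 0xd
len:2 @ bit 4 → (0x0779>>4)&0x3 = 0x3
err:4 @ bit 0 → (0x0779>>0)&0xf = 0x9  ←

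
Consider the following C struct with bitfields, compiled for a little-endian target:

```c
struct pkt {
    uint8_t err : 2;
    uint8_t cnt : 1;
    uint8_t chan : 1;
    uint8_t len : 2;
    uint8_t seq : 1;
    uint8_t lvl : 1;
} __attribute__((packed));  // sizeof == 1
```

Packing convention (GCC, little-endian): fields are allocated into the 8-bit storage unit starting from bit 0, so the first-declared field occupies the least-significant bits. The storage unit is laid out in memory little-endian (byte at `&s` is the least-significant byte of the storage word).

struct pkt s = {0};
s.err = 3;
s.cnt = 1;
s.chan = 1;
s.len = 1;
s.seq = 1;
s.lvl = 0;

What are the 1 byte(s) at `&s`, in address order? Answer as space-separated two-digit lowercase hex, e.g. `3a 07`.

5f

err:2 = 3 → 0x3 << 0 → word 0x03
cnt:1 = 1 → 0x1 << 2 → word 0x07
chan:1 = 1 → 0x1 << 3 → word 0x0f
len:2 = 1 → 0x1 << 4 → word 0x1f
seq:1 = 1 → 0x1 << 6 → word 0x5f
lvl:1 = 0 → 0x0 << 7 → word 0x5f
word = 0x5f → little-endian bytes:
  [0]=0x5f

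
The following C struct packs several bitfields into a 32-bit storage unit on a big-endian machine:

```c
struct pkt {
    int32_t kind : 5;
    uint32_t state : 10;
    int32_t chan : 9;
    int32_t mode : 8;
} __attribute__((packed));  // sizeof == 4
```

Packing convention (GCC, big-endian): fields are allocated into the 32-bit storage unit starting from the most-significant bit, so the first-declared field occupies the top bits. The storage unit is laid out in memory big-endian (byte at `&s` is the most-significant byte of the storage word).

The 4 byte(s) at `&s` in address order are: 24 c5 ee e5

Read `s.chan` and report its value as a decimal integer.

[0]=0x24 [1]=0xc5 [2]=0xee [3]=0xe5 (big-endian) → word 0x24c5eee5
kind:5 @ bit 27 → (0x24c5eee5>>27)&0x1f = 0x4
state:10 @ bit 17 → (0x24c5eee5>>17)&0x3ff = 0x262
chan:9 @ bit 8 → (0x24c5eee5>>8)&0x1ff = 0x1ee  ←
mode:8 @ bit 0 → (0x24c5eee5>>0)&0xff = 0xe5
chan signed 9b, MSB=1: 494 - 512 = -18

-18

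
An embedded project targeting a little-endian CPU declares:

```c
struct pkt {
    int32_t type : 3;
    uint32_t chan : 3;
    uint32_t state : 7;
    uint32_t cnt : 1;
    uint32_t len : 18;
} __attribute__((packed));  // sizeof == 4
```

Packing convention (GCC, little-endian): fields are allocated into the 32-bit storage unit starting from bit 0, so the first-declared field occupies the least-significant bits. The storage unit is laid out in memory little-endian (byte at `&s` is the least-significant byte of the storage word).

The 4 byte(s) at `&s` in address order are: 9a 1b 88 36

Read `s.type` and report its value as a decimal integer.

2

[0]=0x9a [1]=0x1b [2]=0x88 [3]=0x36 (little-endian) → word 0x36881b9a
type [0+:3] = (word>>0) & 0x7 = 2  ←
chan [3+:3] = (word>>3) & 0x7 = 3
state [6+:7] = (word>>6) & 0x7f = 110
cnt [13+:1] = (word>>13) & 0x1 = 0
len [14+:18] = (word>>14) & 0x3ffff = 55840
type signed 3b, MSB=0: value = 2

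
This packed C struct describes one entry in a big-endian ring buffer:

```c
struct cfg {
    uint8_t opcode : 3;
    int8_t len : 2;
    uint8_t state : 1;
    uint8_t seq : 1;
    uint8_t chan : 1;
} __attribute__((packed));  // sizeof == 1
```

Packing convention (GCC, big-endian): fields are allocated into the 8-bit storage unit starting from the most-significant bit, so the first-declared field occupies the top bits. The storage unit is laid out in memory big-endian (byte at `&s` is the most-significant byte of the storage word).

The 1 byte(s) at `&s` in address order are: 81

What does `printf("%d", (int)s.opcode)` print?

[0]=0x81 (big-endian) → word 0x81
opcode [5+:3] = (word>>5) & 0x7 = 4  ←
len [3+:2] = (word>>3) & 0x3 = 0
state [2+:1] = (word>>2) & 0x1 = 0
seq [1+:1] = (word>>1) & 0x1 = 0
chan [0+:1] = (word>>0) & 0x1 = 1

4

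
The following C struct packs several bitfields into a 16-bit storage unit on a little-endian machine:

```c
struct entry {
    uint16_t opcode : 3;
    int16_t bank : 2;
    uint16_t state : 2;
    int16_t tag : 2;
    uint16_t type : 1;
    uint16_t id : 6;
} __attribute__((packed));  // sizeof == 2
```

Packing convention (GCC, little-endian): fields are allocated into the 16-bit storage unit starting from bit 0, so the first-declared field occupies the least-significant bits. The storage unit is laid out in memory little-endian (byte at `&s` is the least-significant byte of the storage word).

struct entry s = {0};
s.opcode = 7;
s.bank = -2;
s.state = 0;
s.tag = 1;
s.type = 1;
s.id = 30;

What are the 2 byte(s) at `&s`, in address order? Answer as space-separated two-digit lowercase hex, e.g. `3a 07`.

opcode:3 = 7 → 0x7 << 0 → word 0x0007
bank:2 = -2 → 0x2 << 3 → word 0x0017
state:2 = 0 → 0x0 << 5 → word 0x0017
tag:2 = 1 → 0x1 << 7 → word 0x0097
type:1 = 1 → 0x1 << 9 → word 0x0297
id:6 = 30 → 0x1e << 10 → word 0x7a97
word = 0x7a97 → little-endian bytes:
  [0]=0x97  [1]=0x7a

97 7a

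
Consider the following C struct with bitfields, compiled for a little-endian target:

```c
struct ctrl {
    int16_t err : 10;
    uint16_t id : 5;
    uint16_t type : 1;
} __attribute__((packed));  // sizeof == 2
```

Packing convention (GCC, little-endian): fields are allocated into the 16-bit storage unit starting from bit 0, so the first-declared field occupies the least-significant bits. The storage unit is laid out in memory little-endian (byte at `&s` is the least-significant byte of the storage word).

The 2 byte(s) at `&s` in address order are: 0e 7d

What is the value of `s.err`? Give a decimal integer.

[0]=0x0e [1]=0x7d (little-endian) → word 0x7d0e
err [0+:10] = (word>>0) & 0x3ff = 270  ←
id [10+:5] = (word>>10) & 0x1f = 31
type [15+:1] = (word>>15) & 0x1 = 0
err signed 10b, MSB=0: value = 270

270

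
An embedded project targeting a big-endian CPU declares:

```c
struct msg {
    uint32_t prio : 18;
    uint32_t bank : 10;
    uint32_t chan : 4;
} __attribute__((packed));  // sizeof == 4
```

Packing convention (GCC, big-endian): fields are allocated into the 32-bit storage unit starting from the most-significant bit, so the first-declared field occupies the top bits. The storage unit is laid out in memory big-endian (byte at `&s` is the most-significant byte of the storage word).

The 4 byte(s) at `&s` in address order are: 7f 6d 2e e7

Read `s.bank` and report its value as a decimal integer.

[0]=0x7f [1]=0x6d [2]=0x2e [3]=0xe7 (big-endian) → word 0x7f6d2ee7
prio [14+:18] = (word>>14) & 0x3ffff = 130484
bank [4+:10] = (word>>4) & 0x3ff = 750  ←
chan [0+:4] = (word>>0) & 0xf = 7

750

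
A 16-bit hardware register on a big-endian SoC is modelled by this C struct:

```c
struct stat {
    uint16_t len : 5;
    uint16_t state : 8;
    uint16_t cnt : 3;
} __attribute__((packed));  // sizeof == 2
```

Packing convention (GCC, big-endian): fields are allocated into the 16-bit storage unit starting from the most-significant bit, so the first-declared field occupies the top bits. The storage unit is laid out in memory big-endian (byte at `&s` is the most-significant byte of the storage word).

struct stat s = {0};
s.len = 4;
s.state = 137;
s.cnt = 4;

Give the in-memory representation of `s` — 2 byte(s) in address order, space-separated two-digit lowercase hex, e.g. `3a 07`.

24 4c

len (5b) val=4 bits=0x4 at bit 11: 0x2000
state (8b) val=137 bits=0x89 at bit 3: 0x2448
cnt (3b) val=4 bits=0x4 at bit 0: 0x244c
word = 0x244c → big-endian bytes:
  [0]=0x24  [1]=0x4c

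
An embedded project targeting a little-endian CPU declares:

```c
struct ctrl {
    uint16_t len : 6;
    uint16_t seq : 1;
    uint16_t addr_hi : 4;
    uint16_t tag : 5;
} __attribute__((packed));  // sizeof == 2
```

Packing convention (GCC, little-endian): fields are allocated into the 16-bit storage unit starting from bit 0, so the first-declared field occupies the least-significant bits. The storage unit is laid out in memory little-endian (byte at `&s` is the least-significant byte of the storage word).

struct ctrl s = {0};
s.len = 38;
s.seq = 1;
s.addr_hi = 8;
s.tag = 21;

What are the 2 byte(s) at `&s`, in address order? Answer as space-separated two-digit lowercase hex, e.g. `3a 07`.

66 ac

len (6b) val=38 bits=0x26 at bit 0: 0x0026
seq (1b) val=1 bits=0x1 at bit 6: 0x0066
addr_hi (4b) val=8 bits=0x8 at bit 7: 0x0466
tag (5b) val=21 bits=0x15 at bit 11: 0xac66
word = 0xac66 → little-endian bytes:
  [0]=0x66  [1]=0xac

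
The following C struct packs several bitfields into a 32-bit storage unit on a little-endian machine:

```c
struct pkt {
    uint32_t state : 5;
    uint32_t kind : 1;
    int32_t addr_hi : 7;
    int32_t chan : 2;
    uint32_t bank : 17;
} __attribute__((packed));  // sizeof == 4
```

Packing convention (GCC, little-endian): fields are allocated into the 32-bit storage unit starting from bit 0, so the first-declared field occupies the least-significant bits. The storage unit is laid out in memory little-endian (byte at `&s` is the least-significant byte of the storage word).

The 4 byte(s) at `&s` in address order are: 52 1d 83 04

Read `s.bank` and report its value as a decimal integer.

2310

[0]=0x52 [1]=0x1d [2]=0x83 [3]=0x04 (little-endian) → word 0x04831d52
state [0+:5] = (word>>0) & 0x1f = 18
kind [5+:1] = (word>>5) & 0x1 = 0
addr_hi [6+:7] = (word>>6) & 0x7f = 117
chan [13+:2] = (word>>13) & 0x3 = 0
bank [15+:17] = (word>>15) & 0x1ffff = 2310  ←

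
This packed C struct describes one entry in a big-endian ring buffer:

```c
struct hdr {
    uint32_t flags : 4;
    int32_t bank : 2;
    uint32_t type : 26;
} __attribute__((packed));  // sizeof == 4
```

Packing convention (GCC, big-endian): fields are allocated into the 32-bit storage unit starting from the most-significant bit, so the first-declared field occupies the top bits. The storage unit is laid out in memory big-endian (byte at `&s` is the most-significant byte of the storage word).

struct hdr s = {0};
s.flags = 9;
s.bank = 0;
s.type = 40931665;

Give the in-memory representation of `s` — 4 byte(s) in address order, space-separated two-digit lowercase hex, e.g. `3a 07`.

flags (4b) val=9 bits=0x9 at bit 28: 0x90000000
bank (2b) val=0 bits=0x0 at bit 26: 0x90000000
type (26b) val=40931665 bits=0x2709151 at bit 0: 0x92709151
word = 0x92709151 → big-endian bytes:
  [0]=0x92  [1]=0x70  [2]=0x91  [3]=0x51

92 70 91 51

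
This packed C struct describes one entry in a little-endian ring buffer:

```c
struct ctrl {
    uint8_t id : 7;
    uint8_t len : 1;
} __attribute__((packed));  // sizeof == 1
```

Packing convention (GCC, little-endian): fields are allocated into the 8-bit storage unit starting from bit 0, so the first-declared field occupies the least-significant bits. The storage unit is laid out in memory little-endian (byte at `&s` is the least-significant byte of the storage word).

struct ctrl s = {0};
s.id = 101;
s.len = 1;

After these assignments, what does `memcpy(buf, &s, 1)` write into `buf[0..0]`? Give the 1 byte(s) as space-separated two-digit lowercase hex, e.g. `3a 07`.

e5

[0+:7] id=101 & 0x7f = 0x65; word=0x65
[7+:1] len=1 & 0x1 = 0x1; word=0xe5
word = 0xe5 → little-endian bytes:
  [0]=0xe5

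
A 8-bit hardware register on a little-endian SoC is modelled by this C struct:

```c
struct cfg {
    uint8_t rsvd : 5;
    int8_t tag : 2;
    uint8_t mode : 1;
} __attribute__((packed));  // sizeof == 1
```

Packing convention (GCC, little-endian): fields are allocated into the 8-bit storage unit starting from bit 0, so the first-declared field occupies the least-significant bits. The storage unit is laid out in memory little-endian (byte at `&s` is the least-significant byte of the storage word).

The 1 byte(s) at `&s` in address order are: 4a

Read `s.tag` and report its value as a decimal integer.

-2

[0]=0x4a (little-endian) → word 0x4a
rsvd:5 @ bit 0 → (0x4a>>0)&0x1f = 0xa
tag:2 @ bit 5 → (0x4a>>5)&0x3 = 0x2  ←
mode:1 @ bit 7 → (0x4a>>7)&0x1 = 0x0
tag signed 2b, MSB=1: 2 - 4 = -2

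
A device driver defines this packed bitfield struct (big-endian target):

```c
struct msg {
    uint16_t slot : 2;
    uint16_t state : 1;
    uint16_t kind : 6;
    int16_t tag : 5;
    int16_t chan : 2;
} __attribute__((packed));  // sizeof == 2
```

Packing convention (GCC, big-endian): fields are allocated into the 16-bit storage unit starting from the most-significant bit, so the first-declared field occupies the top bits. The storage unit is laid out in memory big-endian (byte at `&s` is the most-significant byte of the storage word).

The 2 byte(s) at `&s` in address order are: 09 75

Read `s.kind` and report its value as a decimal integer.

18

[0]=0x09 [1]=0x75 (big-endian) → word 0x0975
slot:2 @ bit 14 → (0x0975>>14)&0x3 = 0x0
state:1 @ bit 13 → (0x0975>>13)&0x1 = 0x0
kind:6 @ bit 7 → (0x0975>>7)&0x3f = 0x12  ←
tag:5 @ bit 2 → (0x0975>>2)&0x1f = 0x1d
chan:2 @ bit 0 → (0x0975>>0)&0x3 = 0x1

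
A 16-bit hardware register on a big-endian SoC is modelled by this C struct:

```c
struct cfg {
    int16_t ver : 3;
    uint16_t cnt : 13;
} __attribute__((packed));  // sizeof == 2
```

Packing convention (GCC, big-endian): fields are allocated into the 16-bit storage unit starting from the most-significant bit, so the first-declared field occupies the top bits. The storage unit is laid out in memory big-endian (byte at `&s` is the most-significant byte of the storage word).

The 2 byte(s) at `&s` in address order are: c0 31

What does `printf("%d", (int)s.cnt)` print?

49

[0]=0xc0 [1]=0x31 (big-endian) → word 0xc031
ver:3 @ bit 13 → (0xc031>>13)&0x7 = 0x6
cnt:13 @ bit 0 → (0xc031>>0)&0x1fff = 0x31  ←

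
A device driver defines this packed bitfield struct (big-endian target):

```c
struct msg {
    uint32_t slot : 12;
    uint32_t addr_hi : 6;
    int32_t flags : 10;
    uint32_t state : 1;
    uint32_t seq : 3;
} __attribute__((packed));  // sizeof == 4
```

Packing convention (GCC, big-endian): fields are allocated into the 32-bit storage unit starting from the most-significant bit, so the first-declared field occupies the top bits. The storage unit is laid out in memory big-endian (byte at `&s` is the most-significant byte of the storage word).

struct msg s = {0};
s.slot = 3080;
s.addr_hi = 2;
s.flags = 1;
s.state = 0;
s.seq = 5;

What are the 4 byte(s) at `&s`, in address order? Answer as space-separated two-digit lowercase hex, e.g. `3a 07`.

c0 80 80 15

[20+:12] slot=3080 & 0xfff = 0xc08; word=0xc0800000
[14+:6] addr_hi=2 & 0x3f = 0x2; word=0xc0808000
[4+:10] flags=1 & 0x3ff = 0x1; word=0xc0808010
[3+:1] state=0 & 0x1 = 0x0; word=0xc0808010
[0+:3] seq=5 & 0x7 = 0x5; word=0xc0808015
word = 0xc0808015 → big-endian bytes:
  [0]=0xc0  [1]=0x80  [2]=0x80  [3]=0x15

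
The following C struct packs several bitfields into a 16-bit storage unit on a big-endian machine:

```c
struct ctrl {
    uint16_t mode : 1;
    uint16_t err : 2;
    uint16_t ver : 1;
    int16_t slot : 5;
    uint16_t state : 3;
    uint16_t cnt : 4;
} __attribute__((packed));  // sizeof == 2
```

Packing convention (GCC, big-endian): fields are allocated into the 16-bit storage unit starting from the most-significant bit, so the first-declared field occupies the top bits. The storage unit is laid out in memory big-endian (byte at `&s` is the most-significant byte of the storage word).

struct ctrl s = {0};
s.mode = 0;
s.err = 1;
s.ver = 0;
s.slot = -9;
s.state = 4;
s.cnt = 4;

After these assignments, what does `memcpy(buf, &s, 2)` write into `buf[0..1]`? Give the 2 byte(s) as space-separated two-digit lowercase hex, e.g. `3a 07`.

2b c4

mode:1 = 0 → 0x0 << 15 → word 0x0000
err:2 = 1 → 0x1 << 13 → word 0x2000
ver:1 = 0 → 0x0 << 12 → word 0x2000
slot:5 = -9 → 0x17 << 7 → word 0x2b80
state:3 = 4 → 0x4 << 4 → word 0x2bc0
cnt:4 = 4 → 0x4 << 0 → word 0x2bc4
word = 0x2bc4 → big-endian bytes:
  [0]=0x2b  [1]=0xc4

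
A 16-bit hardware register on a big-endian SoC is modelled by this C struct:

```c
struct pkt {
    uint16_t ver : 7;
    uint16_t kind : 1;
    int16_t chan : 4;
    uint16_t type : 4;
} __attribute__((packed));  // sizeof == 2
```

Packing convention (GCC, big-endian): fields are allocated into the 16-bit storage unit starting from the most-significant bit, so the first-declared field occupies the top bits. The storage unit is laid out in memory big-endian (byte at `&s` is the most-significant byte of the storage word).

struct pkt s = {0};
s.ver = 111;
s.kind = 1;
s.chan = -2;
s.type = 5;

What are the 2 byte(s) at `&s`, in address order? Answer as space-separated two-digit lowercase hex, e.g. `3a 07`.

df e5

[9+:7] ver=111 & 0x7f = 0x6f; word=0xde00
[8+:1] kind=1 & 0x1 = 0x1; word=0xdf00
[4+:4] chan=-2 & 0xf = 0xe; word=0xdfe0
[0+:4] type=5 & 0xf = 0x5; word=0xdfe5
word = 0xdfe5 → big-endian bytes:
  [0]=0xdf  [1]=0xe5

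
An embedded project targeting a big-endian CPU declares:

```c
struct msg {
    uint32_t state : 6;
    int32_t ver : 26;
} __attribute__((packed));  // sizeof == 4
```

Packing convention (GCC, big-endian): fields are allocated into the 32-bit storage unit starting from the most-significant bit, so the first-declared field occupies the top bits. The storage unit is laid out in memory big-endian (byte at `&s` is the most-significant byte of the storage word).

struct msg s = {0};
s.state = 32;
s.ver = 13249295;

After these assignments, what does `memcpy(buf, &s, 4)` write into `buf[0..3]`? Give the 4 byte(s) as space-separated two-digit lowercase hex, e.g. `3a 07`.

state:6 = 32 → 0x20 << 26 → word 0x80000000
ver:26 = 13249295 → 0xca2b0f << 0 → word 0x80ca2b0f
word = 0x80ca2b0f → big-endian bytes:
  [0]=0x80  [1]=0xca  [2]=0x2b  [3]=0x0f

80 ca 2b 0f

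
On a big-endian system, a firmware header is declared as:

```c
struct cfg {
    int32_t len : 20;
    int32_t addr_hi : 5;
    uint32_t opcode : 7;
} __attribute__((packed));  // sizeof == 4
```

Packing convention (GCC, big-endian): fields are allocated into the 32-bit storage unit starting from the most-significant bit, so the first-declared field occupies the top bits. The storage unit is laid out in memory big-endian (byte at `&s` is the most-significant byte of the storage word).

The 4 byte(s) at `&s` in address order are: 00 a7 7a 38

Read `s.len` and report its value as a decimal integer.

[0]=0x00 [1]=0xa7 [2]=0x7a [3]=0x38 (big-endian) → word 0x00a77a38
len [12+:20] = (word>>12) & 0xfffff = 2679  ←
addr_hi [7+:5] = (word>>7) & 0x1f = 20
opcode [0+:7] = (word>>0) & 0x7f = 56
len signed 20b, MSB=0: value = 2679

2679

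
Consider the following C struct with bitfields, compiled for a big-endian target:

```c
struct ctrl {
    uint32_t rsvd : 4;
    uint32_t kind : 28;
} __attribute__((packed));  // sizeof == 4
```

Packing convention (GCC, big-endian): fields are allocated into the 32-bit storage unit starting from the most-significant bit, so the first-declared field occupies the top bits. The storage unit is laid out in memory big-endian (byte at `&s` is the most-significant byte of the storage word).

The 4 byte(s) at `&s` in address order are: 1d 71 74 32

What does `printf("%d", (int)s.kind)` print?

[0]=0x1d [1]=0x71 [2]=0x74 [3]=0x32 (big-endian) → word 0x1d717432
rsvd [28+:4] = (word>>28) & 0xf = 1
kind [0+:28] = (word>>0) & 0xfffffff = 225539122  ←

225539122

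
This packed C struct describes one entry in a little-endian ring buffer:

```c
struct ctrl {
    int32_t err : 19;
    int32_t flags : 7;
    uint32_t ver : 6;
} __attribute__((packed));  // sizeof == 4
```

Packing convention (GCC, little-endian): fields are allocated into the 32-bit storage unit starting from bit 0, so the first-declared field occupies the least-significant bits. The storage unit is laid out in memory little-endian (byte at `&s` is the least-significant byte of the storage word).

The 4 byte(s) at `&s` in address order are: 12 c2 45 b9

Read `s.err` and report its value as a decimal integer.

-146926

[0]=0x12 [1]=0xc2 [2]=0x45 [3]=0xb9 (little-endian) → word 0xb945c212
err:19 @ bit 0 → (0xb945c212>>0)&0x7ffff = 0x5c212  ←
flags:7 @ bit 19 → (0xb945c212>>19)&0x7f = 0x28
ver:6 @ bit 26 → (0xb945c212>>26)&0x3f = 0x2e
err signed 19b, MSB=1: 377362 - 524288 = -146926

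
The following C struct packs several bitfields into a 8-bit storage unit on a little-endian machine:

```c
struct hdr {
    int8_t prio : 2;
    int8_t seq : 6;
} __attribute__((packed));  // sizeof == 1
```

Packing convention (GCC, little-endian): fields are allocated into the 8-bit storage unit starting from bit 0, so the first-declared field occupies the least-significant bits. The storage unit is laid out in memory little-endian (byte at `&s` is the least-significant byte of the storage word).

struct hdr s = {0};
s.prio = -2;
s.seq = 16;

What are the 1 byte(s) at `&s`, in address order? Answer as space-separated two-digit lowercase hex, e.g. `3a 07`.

prio:2 = -2 → 0x2 << 0 → word 0x02
seq:6 = 16 → 0x10 << 2 → word 0x42
word = 0x42 → little-endian bytes:
  [0]=0x42

42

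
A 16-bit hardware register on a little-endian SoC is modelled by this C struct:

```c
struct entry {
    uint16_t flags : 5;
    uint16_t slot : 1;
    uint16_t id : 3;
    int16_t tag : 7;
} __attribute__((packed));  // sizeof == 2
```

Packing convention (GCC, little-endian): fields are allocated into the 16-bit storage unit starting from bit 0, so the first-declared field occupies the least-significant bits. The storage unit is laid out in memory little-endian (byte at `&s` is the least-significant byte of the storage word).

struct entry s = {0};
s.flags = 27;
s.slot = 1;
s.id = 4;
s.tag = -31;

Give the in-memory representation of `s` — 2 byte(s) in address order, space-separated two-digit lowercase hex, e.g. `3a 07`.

3b c3

flags:5 = 27 → 0x1b << 0 → word 0x001b
slot:1 = 1 → 0x1 << 5 → word 0x003b
id:3 = 4 → 0x4 << 6 → word 0x013b
tag:7 = -31 → 0x61 << 9 → word 0xc33b
word = 0xc33b → little-endian bytes:
  [0]=0x3b  [1]=0xc3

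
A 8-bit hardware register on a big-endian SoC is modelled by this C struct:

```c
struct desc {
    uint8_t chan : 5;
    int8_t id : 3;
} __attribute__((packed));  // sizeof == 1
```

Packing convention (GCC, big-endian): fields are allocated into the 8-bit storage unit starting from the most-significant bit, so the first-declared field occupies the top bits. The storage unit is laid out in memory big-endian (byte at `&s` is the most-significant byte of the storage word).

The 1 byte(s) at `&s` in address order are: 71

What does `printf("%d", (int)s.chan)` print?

[0]=0x71 (big-endian) → word 0x71
chan:5 @ bit 3 → (0x71>>3)&0x1f = 0xe  ←
id:3 @ bit 0 → (0x71>>0)&0x7 = 0x1

14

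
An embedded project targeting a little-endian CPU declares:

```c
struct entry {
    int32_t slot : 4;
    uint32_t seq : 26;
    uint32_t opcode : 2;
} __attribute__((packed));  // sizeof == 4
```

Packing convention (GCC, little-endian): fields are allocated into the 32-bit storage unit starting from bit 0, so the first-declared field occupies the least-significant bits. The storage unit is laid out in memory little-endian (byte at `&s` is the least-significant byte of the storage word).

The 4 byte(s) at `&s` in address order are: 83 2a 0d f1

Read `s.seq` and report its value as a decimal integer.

[0]=0x83 [1]=0x2a [2]=0x0d [3]=0xf1 (little-endian) → word 0xf10d2a83
slot [0+:4] = (word>>0) & 0xf = 3
seq [4+:26] = (word>>4) & 0x3ffffff = 51434152  ←
opcode [30+:2] = (word>>30) & 0x3 = 3

51434152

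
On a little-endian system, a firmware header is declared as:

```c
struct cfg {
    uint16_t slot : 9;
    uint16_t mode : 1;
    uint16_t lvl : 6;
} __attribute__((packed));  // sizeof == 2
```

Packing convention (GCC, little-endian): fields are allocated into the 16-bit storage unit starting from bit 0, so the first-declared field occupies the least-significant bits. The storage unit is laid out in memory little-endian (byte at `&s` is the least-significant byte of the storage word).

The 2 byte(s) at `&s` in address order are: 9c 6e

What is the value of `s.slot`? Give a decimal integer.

[0]=0x9c [1]=0x6e (little-endian) → word 0x6e9c
slot:9 @ bit 0 → (0x6e9c>>0)&0x1ff = 0x9c  ←
mode:1 @ bit 9 → (0x6e9c>>9)&0x1 = 0x1
lvl:6 @ bit 10 → (0x6e9c>>10)&0x3f = 0x1b

156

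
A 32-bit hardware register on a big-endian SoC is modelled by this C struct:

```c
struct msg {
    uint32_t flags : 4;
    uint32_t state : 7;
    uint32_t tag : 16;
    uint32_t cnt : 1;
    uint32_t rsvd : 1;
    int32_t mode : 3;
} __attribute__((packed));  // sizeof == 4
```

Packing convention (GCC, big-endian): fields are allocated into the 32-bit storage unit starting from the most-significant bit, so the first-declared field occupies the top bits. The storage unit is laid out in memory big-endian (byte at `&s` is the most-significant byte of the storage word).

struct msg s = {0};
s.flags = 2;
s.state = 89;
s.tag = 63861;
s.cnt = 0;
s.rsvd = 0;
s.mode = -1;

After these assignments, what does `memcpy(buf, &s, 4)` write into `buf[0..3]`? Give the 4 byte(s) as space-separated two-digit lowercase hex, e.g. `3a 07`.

2b 3f 2e a7

[28+:4] flags=2 & 0xf = 0x2; word=0x20000000
[21+:7] state=89 & 0x7f = 0x59; word=0x2b200000
[5+:16] tag=63861 & 0xffff = 0xf975; word=0x2b3f2ea0
[4+:1] cnt=0 & 0x1 = 0x0; word=0x2b3f2ea0
[3+:1] rsvd=0 & 0x1 = 0x0; word=0x2b3f2ea0
[0+:3] mode=-1 & 0x7 = 0x7; word=0x2b3f2ea7
word = 0x2b3f2ea7 → big-endian bytes:
  [0]=0x2b  [1]=0x3f  [2]=0x2e  [3]=0xa7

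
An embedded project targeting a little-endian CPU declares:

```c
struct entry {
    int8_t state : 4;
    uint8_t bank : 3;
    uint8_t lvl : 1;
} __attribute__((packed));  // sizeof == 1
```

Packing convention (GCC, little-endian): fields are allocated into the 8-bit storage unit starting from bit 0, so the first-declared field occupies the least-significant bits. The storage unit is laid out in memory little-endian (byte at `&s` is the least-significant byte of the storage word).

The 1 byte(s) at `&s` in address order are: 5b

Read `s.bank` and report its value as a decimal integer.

[0]=0x5b (little-endian) → word 0x5b
state:4 @ bit 0 → (0x5b>>0)&0xf = 0xb
bank:3 @ bit 4 → (0x5b>>4)&0x7 = 0x5  ←
lvl:1 @ bit 7 → (0x5b>>7)&0x1 = 0x0

5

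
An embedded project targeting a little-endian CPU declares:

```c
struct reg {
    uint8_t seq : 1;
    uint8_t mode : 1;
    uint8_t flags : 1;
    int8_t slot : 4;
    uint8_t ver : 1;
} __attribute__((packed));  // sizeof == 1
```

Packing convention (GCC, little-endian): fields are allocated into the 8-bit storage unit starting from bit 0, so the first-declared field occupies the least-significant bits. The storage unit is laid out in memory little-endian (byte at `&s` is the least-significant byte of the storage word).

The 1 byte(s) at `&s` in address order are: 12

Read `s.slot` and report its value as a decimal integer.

[0]=0x12 (little-endian) → word 0x12
seq:1 @ bit 0 → (0x12>>0)&0x1 = 0x0
mode:1 @ bit 1 → (0x12>>1)&0x1 = 0x1
flags:1 @ bit 2 → (0x12>>2)&0x1 = 0x0
slot:4 @ bit 3 → (0x12>>3)&0xf = 0x2  ←
ver:1 @ bit 7 → (0x12>>7)&0x1 = 0x0
slot signed 4b, MSB=0: value = 2

2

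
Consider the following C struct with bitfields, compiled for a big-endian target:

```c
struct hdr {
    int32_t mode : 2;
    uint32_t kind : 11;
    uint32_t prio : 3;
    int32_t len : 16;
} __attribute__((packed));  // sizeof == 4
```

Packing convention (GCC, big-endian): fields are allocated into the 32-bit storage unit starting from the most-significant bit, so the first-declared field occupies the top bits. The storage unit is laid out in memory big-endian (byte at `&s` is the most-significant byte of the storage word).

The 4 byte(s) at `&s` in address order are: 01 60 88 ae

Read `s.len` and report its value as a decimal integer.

[0]=0x01 [1]=0x60 [2]=0x88 [3]=0xae (big-endian) → word 0x016088ae
mode:2 @ bit 30 → (0x016088ae>>30)&0x3 = 0x0
kind:11 @ bit 19 → (0x016088ae>>19)&0x7ff = 0x2c
prio:3 @ bit 16 → (0x016088ae>>16)&0x7 = 0x0
len:16 @ bit 0 → (0x016088ae>>0)&0xffff = 0x88ae  ←
len signed 16b, MSB=1: 34990 - 65536 = -30546

-30546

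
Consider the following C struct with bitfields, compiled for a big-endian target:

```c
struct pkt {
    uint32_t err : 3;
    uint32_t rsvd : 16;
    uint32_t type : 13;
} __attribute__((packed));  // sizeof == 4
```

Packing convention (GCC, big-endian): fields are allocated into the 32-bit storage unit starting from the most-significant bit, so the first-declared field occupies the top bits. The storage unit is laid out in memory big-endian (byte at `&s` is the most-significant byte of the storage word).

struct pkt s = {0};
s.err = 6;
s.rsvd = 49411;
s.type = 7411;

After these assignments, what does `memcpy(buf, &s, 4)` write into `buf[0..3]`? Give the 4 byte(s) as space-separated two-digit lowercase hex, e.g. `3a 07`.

err:3 = 6 → 0x6 << 29 → word 0xc0000000
rsvd:16 = 49411 → 0xc103 << 13 → word 0xd8206000
type:13 = 7411 → 0x1cf3 << 0 → word 0xd8207cf3
word = 0xd8207cf3 → big-endian bytes:
  [0]=0xd8  [1]=0x20  [2]=0x7c  [3]=0xf3

d8 20 7c f3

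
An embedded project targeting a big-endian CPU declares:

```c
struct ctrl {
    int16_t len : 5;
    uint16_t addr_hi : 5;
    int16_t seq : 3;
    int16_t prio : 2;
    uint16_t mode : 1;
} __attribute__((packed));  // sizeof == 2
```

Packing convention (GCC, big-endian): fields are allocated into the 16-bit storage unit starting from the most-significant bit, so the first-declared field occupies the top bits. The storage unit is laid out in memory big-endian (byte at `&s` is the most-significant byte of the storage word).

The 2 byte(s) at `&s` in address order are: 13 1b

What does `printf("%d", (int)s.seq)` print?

[0]=0x13 [1]=0x1b (big-endian) → word 0x131b
len [11+:5] = (word>>11) & 0x1f = 2
addr_hi [6+:5] = (word>>6) & 0x1f = 12
seq [3+:3] = (word>>3) & 0x7 = 3  ←
prio [1+:2] = (word>>1) & 0x3 = 1
mode [0+:1] = (word>>0) & 0x1 = 1
seq signed 3b, MSB=0: value = 3

3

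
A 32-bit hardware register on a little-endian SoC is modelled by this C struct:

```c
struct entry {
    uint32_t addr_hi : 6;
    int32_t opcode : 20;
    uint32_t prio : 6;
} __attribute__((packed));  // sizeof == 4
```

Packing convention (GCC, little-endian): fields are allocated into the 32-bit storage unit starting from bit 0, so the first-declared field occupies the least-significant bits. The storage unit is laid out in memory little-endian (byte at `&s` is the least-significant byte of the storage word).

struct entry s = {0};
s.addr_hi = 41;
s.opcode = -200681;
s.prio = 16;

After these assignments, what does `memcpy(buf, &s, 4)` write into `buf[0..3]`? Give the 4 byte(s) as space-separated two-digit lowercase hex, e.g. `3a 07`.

e9 05 3c 43

[0+:6] addr_hi=41 & 0x3f = 0x29; word=0x00000029
[6+:20] opcode=-200681 & 0xfffff = 0xcf017; word=0x033c05e9
[26+:6] prio=16 & 0x3f = 0x10; word=0x433c05e9
word = 0x433c05e9 → little-endian bytes:
  [0]=0xe9  [1]=0x05  [2]=0x3c  [3]=0x43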